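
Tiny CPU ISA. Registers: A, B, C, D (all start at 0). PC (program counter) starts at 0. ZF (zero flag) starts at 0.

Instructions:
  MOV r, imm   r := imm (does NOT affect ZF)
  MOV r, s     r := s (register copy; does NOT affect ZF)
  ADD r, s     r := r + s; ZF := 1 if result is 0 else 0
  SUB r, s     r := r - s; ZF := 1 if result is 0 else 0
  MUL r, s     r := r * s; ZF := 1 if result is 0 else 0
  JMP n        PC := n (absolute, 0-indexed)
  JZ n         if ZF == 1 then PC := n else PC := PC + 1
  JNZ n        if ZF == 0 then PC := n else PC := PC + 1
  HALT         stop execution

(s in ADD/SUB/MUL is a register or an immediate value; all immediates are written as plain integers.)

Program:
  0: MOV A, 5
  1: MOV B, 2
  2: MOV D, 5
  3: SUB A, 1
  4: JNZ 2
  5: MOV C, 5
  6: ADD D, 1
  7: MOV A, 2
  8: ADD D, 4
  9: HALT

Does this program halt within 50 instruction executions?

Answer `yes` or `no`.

Step 1: PC=0 exec 'MOV A, 5'. After: A=5 B=0 C=0 D=0 ZF=0 PC=1
Step 2: PC=1 exec 'MOV B, 2'. After: A=5 B=2 C=0 D=0 ZF=0 PC=2
Step 3: PC=2 exec 'MOV D, 5'. After: A=5 B=2 C=0 D=5 ZF=0 PC=3
Step 4: PC=3 exec 'SUB A, 1'. After: A=4 B=2 C=0 D=5 ZF=0 PC=4
Step 5: PC=4 exec 'JNZ 2'. After: A=4 B=2 C=0 D=5 ZF=0 PC=2
Step 6: PC=2 exec 'MOV D, 5'. After: A=4 B=2 C=0 D=5 ZF=0 PC=3
Step 7: PC=3 exec 'SUB A, 1'. After: A=3 B=2 C=0 D=5 ZF=0 PC=4
Step 8: PC=4 exec 'JNZ 2'. After: A=3 B=2 C=0 D=5 ZF=0 PC=2
Step 9: PC=2 exec 'MOV D, 5'. After: A=3 B=2 C=0 D=5 ZF=0 PC=3
Step 10: PC=3 exec 'SUB A, 1'. After: A=2 B=2 C=0 D=5 ZF=0 PC=4
Step 11: PC=4 exec 'JNZ 2'. After: A=2 B=2 C=0 D=5 ZF=0 PC=2
Step 12: PC=2 exec 'MOV D, 5'. After: A=2 B=2 C=0 D=5 ZF=0 PC=3
Step 13: PC=3 exec 'SUB A, 1'. After: A=1 B=2 C=0 D=5 ZF=0 PC=4
Step 14: PC=4 exec 'JNZ 2'. After: A=1 B=2 C=0 D=5 ZF=0 PC=2
Step 15: PC=2 exec 'MOV D, 5'. After: A=1 B=2 C=0 D=5 ZF=0 PC=3
Step 16: PC=3 exec 'SUB A, 1'. After: A=0 B=2 C=0 D=5 ZF=1 PC=4
Step 17: PC=4 exec 'JNZ 2'. After: A=0 B=2 C=0 D=5 ZF=1 PC=5
Step 18: PC=5 exec 'MOV C, 5'. After: A=0 B=2 C=5 D=5 ZF=1 PC=6
Step 19: PC=6 exec 'ADD D, 1'. After: A=0 B=2 C=5 D=6 ZF=0 PC=7
Step 20: PC=7 exec 'MOV A, 2'. After: A=2 B=2 C=5 D=6 ZF=0 PC=8
Step 21: PC=8 exec 'ADD D, 4'. After: A=2 B=2 C=5 D=10 ZF=0 PC=9
Step 22: PC=9 exec 'HALT'. After: A=2 B=2 C=5 D=10 ZF=0 PC=9 HALTED

Answer: yes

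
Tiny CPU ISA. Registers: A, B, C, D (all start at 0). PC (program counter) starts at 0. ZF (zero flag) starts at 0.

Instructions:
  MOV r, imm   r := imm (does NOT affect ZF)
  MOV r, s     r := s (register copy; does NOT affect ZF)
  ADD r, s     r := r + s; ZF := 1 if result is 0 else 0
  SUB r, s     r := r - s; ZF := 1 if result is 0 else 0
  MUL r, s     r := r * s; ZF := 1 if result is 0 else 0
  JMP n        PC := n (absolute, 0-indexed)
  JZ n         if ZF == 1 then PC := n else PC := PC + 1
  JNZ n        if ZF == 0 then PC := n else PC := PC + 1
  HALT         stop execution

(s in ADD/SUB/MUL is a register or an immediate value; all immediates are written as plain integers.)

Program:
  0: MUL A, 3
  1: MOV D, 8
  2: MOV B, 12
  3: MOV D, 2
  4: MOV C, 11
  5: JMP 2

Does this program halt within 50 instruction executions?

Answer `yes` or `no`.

Answer: no

Derivation:
Step 1: PC=0 exec 'MUL A, 3'. After: A=0 B=0 C=0 D=0 ZF=1 PC=1
Step 2: PC=1 exec 'MOV D, 8'. After: A=0 B=0 C=0 D=8 ZF=1 PC=2
Step 3: PC=2 exec 'MOV B, 12'. After: A=0 B=12 C=0 D=8 ZF=1 PC=3
Step 4: PC=3 exec 'MOV D, 2'. After: A=0 B=12 C=0 D=2 ZF=1 PC=4
Step 5: PC=4 exec 'MOV C, 11'. After: A=0 B=12 C=11 D=2 ZF=1 PC=5
Step 6: PC=5 exec 'JMP 2'. After: A=0 B=12 C=11 D=2 ZF=1 PC=2
Step 7: PC=2 exec 'MOV B, 12'. After: A=0 B=12 C=11 D=2 ZF=1 PC=3
Step 8: PC=3 exec 'MOV D, 2'. After: A=0 B=12 C=11 D=2 ZF=1 PC=4
Step 9: PC=4 exec 'MOV C, 11'. After: A=0 B=12 C=11 D=2 ZF=1 PC=5
State after step 9 equals state after step 5: the program is in a cycle of length 4 and will never halt.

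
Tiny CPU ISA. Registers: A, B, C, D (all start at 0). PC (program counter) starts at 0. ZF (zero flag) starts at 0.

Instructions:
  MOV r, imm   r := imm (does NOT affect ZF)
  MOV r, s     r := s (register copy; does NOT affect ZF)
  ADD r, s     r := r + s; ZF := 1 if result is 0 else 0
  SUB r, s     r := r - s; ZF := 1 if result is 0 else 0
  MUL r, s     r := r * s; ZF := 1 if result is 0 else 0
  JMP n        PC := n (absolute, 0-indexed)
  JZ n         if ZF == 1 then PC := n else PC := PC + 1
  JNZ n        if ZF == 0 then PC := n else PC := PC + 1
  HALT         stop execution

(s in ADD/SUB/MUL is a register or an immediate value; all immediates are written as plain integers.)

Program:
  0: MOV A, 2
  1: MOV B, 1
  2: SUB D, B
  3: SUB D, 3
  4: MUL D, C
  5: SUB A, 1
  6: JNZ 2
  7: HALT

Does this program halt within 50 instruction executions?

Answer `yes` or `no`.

Step 1: PC=0 exec 'MOV A, 2'. After: A=2 B=0 C=0 D=0 ZF=0 PC=1
Step 2: PC=1 exec 'MOV B, 1'. After: A=2 B=1 C=0 D=0 ZF=0 PC=2
Step 3: PC=2 exec 'SUB D, B'. After: A=2 B=1 C=0 D=-1 ZF=0 PC=3
Step 4: PC=3 exec 'SUB D, 3'. After: A=2 B=1 C=0 D=-4 ZF=0 PC=4
Step 5: PC=4 exec 'MUL D, C'. After: A=2 B=1 C=0 D=0 ZF=1 PC=5
Step 6: PC=5 exec 'SUB A, 1'. After: A=1 B=1 C=0 D=0 ZF=0 PC=6
Step 7: PC=6 exec 'JNZ 2'. After: A=1 B=1 C=0 D=0 ZF=0 PC=2
Step 8: PC=2 exec 'SUB D, B'. After: A=1 B=1 C=0 D=-1 ZF=0 PC=3
Step 9: PC=3 exec 'SUB D, 3'. After: A=1 B=1 C=0 D=-4 ZF=0 PC=4
Step 10: PC=4 exec 'MUL D, C'. After: A=1 B=1 C=0 D=0 ZF=1 PC=5
Step 11: PC=5 exec 'SUB A, 1'. After: A=0 B=1 C=0 D=0 ZF=1 PC=6
Step 12: PC=6 exec 'JNZ 2'. After: A=0 B=1 C=0 D=0 ZF=1 PC=7
Step 13: PC=7 exec 'HALT'. After: A=0 B=1 C=0 D=0 ZF=1 PC=7 HALTED

Answer: yes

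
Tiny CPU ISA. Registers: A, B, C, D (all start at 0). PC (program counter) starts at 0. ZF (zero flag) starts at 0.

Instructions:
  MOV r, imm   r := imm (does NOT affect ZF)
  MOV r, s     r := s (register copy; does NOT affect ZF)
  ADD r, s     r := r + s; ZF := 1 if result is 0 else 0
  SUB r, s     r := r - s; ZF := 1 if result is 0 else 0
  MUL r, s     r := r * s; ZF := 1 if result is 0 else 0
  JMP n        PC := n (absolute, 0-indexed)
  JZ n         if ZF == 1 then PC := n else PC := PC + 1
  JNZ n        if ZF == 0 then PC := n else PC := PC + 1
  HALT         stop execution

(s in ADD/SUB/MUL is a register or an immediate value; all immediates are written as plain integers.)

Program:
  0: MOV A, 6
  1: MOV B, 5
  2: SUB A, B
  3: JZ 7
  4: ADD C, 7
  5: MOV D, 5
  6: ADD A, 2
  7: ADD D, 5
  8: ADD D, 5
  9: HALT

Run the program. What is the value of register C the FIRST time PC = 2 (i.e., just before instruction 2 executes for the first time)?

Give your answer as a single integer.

Step 1: PC=0 exec 'MOV A, 6'. After: A=6 B=0 C=0 D=0 ZF=0 PC=1
Step 2: PC=1 exec 'MOV B, 5'. After: A=6 B=5 C=0 D=0 ZF=0 PC=2
First time PC=2: C=0

0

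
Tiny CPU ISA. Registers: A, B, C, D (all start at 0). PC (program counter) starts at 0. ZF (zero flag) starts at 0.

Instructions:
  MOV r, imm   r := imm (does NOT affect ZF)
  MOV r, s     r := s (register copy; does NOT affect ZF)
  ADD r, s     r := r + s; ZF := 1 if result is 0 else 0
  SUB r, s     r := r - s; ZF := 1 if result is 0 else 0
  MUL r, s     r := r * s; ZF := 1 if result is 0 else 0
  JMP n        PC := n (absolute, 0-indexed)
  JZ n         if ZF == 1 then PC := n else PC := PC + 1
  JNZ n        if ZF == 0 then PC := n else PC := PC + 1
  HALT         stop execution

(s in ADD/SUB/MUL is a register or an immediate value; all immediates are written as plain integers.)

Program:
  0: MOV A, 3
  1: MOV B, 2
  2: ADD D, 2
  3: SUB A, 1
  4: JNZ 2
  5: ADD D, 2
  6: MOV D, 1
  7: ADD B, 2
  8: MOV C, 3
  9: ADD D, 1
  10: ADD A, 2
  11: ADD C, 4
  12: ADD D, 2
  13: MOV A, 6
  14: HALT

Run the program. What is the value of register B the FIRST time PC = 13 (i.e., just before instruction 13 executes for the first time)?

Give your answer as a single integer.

Step 1: PC=0 exec 'MOV A, 3'. After: A=3 B=0 C=0 D=0 ZF=0 PC=1
Step 2: PC=1 exec 'MOV B, 2'. After: A=3 B=2 C=0 D=0 ZF=0 PC=2
Step 3: PC=2 exec 'ADD D, 2'. After: A=3 B=2 C=0 D=2 ZF=0 PC=3
Step 4: PC=3 exec 'SUB A, 1'. After: A=2 B=2 C=0 D=2 ZF=0 PC=4
Step 5: PC=4 exec 'JNZ 2'. After: A=2 B=2 C=0 D=2 ZF=0 PC=2
Step 6: PC=2 exec 'ADD D, 2'. After: A=2 B=2 C=0 D=4 ZF=0 PC=3
Step 7: PC=3 exec 'SUB A, 1'. After: A=1 B=2 C=0 D=4 ZF=0 PC=4
Step 8: PC=4 exec 'JNZ 2'. After: A=1 B=2 C=0 D=4 ZF=0 PC=2
Step 9: PC=2 exec 'ADD D, 2'. After: A=1 B=2 C=0 D=6 ZF=0 PC=3
Step 10: PC=3 exec 'SUB A, 1'. After: A=0 B=2 C=0 D=6 ZF=1 PC=4
Step 11: PC=4 exec 'JNZ 2'. After: A=0 B=2 C=0 D=6 ZF=1 PC=5
Step 12: PC=5 exec 'ADD D, 2'. After: A=0 B=2 C=0 D=8 ZF=0 PC=6
Step 13: PC=6 exec 'MOV D, 1'. After: A=0 B=2 C=0 D=1 ZF=0 PC=7
Step 14: PC=7 exec 'ADD B, 2'. After: A=0 B=4 C=0 D=1 ZF=0 PC=8
Step 15: PC=8 exec 'MOV C, 3'. After: A=0 B=4 C=3 D=1 ZF=0 PC=9
Step 16: PC=9 exec 'ADD D, 1'. After: A=0 B=4 C=3 D=2 ZF=0 PC=10
Step 17: PC=10 exec 'ADD A, 2'. After: A=2 B=4 C=3 D=2 ZF=0 PC=11
Step 18: PC=11 exec 'ADD C, 4'. After: A=2 B=4 C=7 D=2 ZF=0 PC=12
Step 19: PC=12 exec 'ADD D, 2'. After: A=2 B=4 C=7 D=4 ZF=0 PC=13
First time PC=13: B=4

4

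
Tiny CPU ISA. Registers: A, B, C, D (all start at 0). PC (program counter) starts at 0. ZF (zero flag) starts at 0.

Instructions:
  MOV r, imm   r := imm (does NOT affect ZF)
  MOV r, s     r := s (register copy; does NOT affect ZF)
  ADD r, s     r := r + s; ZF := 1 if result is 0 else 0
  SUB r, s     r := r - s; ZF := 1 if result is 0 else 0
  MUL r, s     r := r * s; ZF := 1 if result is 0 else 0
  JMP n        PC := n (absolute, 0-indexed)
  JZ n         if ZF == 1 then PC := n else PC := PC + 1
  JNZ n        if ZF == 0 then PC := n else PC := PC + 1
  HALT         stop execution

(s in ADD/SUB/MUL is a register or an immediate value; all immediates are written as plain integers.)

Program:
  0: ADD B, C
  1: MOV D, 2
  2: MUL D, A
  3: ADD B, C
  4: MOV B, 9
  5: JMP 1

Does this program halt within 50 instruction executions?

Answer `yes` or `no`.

Step 1: PC=0 exec 'ADD B, C'. After: A=0 B=0 C=0 D=0 ZF=1 PC=1
Step 2: PC=1 exec 'MOV D, 2'. After: A=0 B=0 C=0 D=2 ZF=1 PC=2
Step 3: PC=2 exec 'MUL D, A'. After: A=0 B=0 C=0 D=0 ZF=1 PC=3
Step 4: PC=3 exec 'ADD B, C'. After: A=0 B=0 C=0 D=0 ZF=1 PC=4
Step 5: PC=4 exec 'MOV B, 9'. After: A=0 B=9 C=0 D=0 ZF=1 PC=5
Step 6: PC=5 exec 'JMP 1'. After: A=0 B=9 C=0 D=0 ZF=1 PC=1
Step 7: PC=1 exec 'MOV D, 2'. After: A=0 B=9 C=0 D=2 ZF=1 PC=2
Step 8: PC=2 exec 'MUL D, A'. After: A=0 B=9 C=0 D=0 ZF=1 PC=3
Step 9: PC=3 exec 'ADD B, C'. After: A=0 B=9 C=0 D=0 ZF=0 PC=4
Step 10: PC=4 exec 'MOV B, 9'. After: A=0 B=9 C=0 D=0 ZF=0 PC=5
Step 11: PC=5 exec 'JMP 1'. After: A=0 B=9 C=0 D=0 ZF=0 PC=1
Step 12: PC=1 exec 'MOV D, 2'. After: A=0 B=9 C=0 D=2 ZF=0 PC=2
Step 13: PC=2 exec 'MUL D, A'. After: A=0 B=9 C=0 D=0 ZF=1 PC=3
State after step 13 equals state after step 8: the program is in a cycle of length 5 and will never halt.

Answer: no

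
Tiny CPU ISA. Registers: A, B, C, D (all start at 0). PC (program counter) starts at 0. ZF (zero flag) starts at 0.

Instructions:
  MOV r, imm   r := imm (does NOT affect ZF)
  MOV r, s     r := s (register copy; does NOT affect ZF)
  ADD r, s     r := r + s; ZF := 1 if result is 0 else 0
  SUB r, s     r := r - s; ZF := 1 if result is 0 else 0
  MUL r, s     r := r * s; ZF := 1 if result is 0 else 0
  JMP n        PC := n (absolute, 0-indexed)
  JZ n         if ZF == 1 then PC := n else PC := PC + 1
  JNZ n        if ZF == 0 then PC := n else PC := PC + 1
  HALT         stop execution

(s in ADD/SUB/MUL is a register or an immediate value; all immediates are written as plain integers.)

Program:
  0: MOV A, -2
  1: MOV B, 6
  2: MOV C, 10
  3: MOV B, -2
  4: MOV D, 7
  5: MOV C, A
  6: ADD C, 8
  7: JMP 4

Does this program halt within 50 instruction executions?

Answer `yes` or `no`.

Answer: no

Derivation:
Step 1: PC=0 exec 'MOV A, -2'. After: A=-2 B=0 C=0 D=0 ZF=0 PC=1
Step 2: PC=1 exec 'MOV B, 6'. After: A=-2 B=6 C=0 D=0 ZF=0 PC=2
Step 3: PC=2 exec 'MOV C, 10'. After: A=-2 B=6 C=10 D=0 ZF=0 PC=3
Step 4: PC=3 exec 'MOV B, -2'. After: A=-2 B=-2 C=10 D=0 ZF=0 PC=4
Step 5: PC=4 exec 'MOV D, 7'. After: A=-2 B=-2 C=10 D=7 ZF=0 PC=5
Step 6: PC=5 exec 'MOV C, A'. After: A=-2 B=-2 C=-2 D=7 ZF=0 PC=6
Step 7: PC=6 exec 'ADD C, 8'. After: A=-2 B=-2 C=6 D=7 ZF=0 PC=7
Step 8: PC=7 exec 'JMP 4'. After: A=-2 B=-2 C=6 D=7 ZF=0 PC=4
Step 9: PC=4 exec 'MOV D, 7'. After: A=-2 B=-2 C=6 D=7 ZF=0 PC=5
Step 10: PC=5 exec 'MOV C, A'. After: A=-2 B=-2 C=-2 D=7 ZF=0 PC=6
State after step 10 equals state after step 6: the program is in a cycle of length 4 and will never halt.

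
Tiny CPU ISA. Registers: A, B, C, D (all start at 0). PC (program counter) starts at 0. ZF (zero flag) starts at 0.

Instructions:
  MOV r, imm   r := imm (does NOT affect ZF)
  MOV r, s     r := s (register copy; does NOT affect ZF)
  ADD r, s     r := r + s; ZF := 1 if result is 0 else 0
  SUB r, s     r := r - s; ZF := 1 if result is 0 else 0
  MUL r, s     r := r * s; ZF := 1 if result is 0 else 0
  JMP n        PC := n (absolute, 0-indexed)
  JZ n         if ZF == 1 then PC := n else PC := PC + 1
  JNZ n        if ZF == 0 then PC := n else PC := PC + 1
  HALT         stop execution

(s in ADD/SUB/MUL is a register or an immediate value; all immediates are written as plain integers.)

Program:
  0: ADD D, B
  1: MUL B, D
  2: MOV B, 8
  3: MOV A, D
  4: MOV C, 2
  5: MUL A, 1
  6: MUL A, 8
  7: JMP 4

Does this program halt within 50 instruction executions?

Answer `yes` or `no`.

Step 1: PC=0 exec 'ADD D, B'. After: A=0 B=0 C=0 D=0 ZF=1 PC=1
Step 2: PC=1 exec 'MUL B, D'. After: A=0 B=0 C=0 D=0 ZF=1 PC=2
Step 3: PC=2 exec 'MOV B, 8'. After: A=0 B=8 C=0 D=0 ZF=1 PC=3
Step 4: PC=3 exec 'MOV A, D'. After: A=0 B=8 C=0 D=0 ZF=1 PC=4
Step 5: PC=4 exec 'MOV C, 2'. After: A=0 B=8 C=2 D=0 ZF=1 PC=5
Step 6: PC=5 exec 'MUL A, 1'. After: A=0 B=8 C=2 D=0 ZF=1 PC=6
Step 7: PC=6 exec 'MUL A, 8'. After: A=0 B=8 C=2 D=0 ZF=1 PC=7
Step 8: PC=7 exec 'JMP 4'. After: A=0 B=8 C=2 D=0 ZF=1 PC=4
Step 9: PC=4 exec 'MOV C, 2'. After: A=0 B=8 C=2 D=0 ZF=1 PC=5
State after step 9 equals state after step 5: the program is in a cycle of length 4 and will never halt.

Answer: no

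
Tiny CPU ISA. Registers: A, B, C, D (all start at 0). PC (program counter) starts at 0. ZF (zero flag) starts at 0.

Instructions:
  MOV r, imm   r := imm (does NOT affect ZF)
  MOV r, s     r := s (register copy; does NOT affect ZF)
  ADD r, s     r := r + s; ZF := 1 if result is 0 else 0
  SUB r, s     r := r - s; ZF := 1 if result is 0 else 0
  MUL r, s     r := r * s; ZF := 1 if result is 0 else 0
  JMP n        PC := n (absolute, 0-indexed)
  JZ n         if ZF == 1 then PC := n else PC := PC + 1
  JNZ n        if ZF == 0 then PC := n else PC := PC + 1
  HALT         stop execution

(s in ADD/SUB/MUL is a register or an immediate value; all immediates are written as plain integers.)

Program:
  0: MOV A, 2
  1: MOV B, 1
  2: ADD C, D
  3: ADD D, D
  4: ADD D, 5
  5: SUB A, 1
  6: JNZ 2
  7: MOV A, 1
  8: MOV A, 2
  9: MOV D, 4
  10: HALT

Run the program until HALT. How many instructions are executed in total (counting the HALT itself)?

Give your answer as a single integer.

Step 1: PC=0 exec 'MOV A, 2'. After: A=2 B=0 C=0 D=0 ZF=0 PC=1
Step 2: PC=1 exec 'MOV B, 1'. After: A=2 B=1 C=0 D=0 ZF=0 PC=2
Step 3: PC=2 exec 'ADD C, D'. After: A=2 B=1 C=0 D=0 ZF=1 PC=3
Step 4: PC=3 exec 'ADD D, D'. After: A=2 B=1 C=0 D=0 ZF=1 PC=4
Step 5: PC=4 exec 'ADD D, 5'. After: A=2 B=1 C=0 D=5 ZF=0 PC=5
Step 6: PC=5 exec 'SUB A, 1'. After: A=1 B=1 C=0 D=5 ZF=0 PC=6
Step 7: PC=6 exec 'JNZ 2'. After: A=1 B=1 C=0 D=5 ZF=0 PC=2
Step 8: PC=2 exec 'ADD C, D'. After: A=1 B=1 C=5 D=5 ZF=0 PC=3
Step 9: PC=3 exec 'ADD D, D'. After: A=1 B=1 C=5 D=10 ZF=0 PC=4
Step 10: PC=4 exec 'ADD D, 5'. After: A=1 B=1 C=5 D=15 ZF=0 PC=5
Step 11: PC=5 exec 'SUB A, 1'. After: A=0 B=1 C=5 D=15 ZF=1 PC=6
Step 12: PC=6 exec 'JNZ 2'. After: A=0 B=1 C=5 D=15 ZF=1 PC=7
Step 13: PC=7 exec 'MOV A, 1'. After: A=1 B=1 C=5 D=15 ZF=1 PC=8
Step 14: PC=8 exec 'MOV A, 2'. After: A=2 B=1 C=5 D=15 ZF=1 PC=9
Step 15: PC=9 exec 'MOV D, 4'. After: A=2 B=1 C=5 D=4 ZF=1 PC=10
Step 16: PC=10 exec 'HALT'. After: A=2 B=1 C=5 D=4 ZF=1 PC=10 HALTED
Total instructions executed: 16

Answer: 16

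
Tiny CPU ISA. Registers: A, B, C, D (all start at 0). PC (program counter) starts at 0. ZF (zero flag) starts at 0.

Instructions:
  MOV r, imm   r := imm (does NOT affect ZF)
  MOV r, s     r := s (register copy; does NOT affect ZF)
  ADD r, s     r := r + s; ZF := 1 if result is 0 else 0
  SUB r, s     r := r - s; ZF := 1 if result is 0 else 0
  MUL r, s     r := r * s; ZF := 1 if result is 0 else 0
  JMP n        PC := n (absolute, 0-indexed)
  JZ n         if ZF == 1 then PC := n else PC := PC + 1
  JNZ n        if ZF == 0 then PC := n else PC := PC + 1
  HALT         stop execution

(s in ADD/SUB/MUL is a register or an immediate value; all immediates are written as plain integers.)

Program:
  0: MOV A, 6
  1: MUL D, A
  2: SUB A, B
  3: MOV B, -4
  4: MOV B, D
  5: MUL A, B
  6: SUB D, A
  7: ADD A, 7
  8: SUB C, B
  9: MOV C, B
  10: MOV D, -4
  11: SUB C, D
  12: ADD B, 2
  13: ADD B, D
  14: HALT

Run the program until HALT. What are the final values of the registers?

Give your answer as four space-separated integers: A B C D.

Step 1: PC=0 exec 'MOV A, 6'. After: A=6 B=0 C=0 D=0 ZF=0 PC=1
Step 2: PC=1 exec 'MUL D, A'. After: A=6 B=0 C=0 D=0 ZF=1 PC=2
Step 3: PC=2 exec 'SUB A, B'. After: A=6 B=0 C=0 D=0 ZF=0 PC=3
Step 4: PC=3 exec 'MOV B, -4'. After: A=6 B=-4 C=0 D=0 ZF=0 PC=4
Step 5: PC=4 exec 'MOV B, D'. After: A=6 B=0 C=0 D=0 ZF=0 PC=5
Step 6: PC=5 exec 'MUL A, B'. After: A=0 B=0 C=0 D=0 ZF=1 PC=6
Step 7: PC=6 exec 'SUB D, A'. After: A=0 B=0 C=0 D=0 ZF=1 PC=7
Step 8: PC=7 exec 'ADD A, 7'. After: A=7 B=0 C=0 D=0 ZF=0 PC=8
Step 9: PC=8 exec 'SUB C, B'. After: A=7 B=0 C=0 D=0 ZF=1 PC=9
Step 10: PC=9 exec 'MOV C, B'. After: A=7 B=0 C=0 D=0 ZF=1 PC=10
Step 11: PC=10 exec 'MOV D, -4'. After: A=7 B=0 C=0 D=-4 ZF=1 PC=11
Step 12: PC=11 exec 'SUB C, D'. After: A=7 B=0 C=4 D=-4 ZF=0 PC=12
Step 13: PC=12 exec 'ADD B, 2'. After: A=7 B=2 C=4 D=-4 ZF=0 PC=13
Step 14: PC=13 exec 'ADD B, D'. After: A=7 B=-2 C=4 D=-4 ZF=0 PC=14
Step 15: PC=14 exec 'HALT'. After: A=7 B=-2 C=4 D=-4 ZF=0 PC=14 HALTED

Answer: 7 -2 4 -4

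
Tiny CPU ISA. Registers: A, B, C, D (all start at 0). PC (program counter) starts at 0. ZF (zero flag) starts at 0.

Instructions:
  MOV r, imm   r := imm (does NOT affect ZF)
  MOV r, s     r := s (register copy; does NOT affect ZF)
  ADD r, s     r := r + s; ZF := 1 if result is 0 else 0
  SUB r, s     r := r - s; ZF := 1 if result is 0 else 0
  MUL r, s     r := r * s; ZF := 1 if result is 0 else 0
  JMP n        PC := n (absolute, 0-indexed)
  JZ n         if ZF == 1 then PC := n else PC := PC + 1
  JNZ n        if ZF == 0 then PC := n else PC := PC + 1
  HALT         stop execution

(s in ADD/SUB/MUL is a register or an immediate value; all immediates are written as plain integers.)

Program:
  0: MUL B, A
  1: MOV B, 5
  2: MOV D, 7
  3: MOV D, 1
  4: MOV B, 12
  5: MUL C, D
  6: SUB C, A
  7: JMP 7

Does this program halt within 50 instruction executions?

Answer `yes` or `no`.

Answer: no

Derivation:
Step 1: PC=0 exec 'MUL B, A'. After: A=0 B=0 C=0 D=0 ZF=1 PC=1
Step 2: PC=1 exec 'MOV B, 5'. After: A=0 B=5 C=0 D=0 ZF=1 PC=2
Step 3: PC=2 exec 'MOV D, 7'. After: A=0 B=5 C=0 D=7 ZF=1 PC=3
Step 4: PC=3 exec 'MOV D, 1'. After: A=0 B=5 C=0 D=1 ZF=1 PC=4
Step 5: PC=4 exec 'MOV B, 12'. After: A=0 B=12 C=0 D=1 ZF=1 PC=5
Step 6: PC=5 exec 'MUL C, D'. After: A=0 B=12 C=0 D=1 ZF=1 PC=6
Step 7: PC=6 exec 'SUB C, A'. After: A=0 B=12 C=0 D=1 ZF=1 PC=7
Step 8: PC=7 exec 'JMP 7'. After: A=0 B=12 C=0 D=1 ZF=1 PC=7
State after step 8 equals state after step 7: the program is in a cycle of length 1 and will never halt.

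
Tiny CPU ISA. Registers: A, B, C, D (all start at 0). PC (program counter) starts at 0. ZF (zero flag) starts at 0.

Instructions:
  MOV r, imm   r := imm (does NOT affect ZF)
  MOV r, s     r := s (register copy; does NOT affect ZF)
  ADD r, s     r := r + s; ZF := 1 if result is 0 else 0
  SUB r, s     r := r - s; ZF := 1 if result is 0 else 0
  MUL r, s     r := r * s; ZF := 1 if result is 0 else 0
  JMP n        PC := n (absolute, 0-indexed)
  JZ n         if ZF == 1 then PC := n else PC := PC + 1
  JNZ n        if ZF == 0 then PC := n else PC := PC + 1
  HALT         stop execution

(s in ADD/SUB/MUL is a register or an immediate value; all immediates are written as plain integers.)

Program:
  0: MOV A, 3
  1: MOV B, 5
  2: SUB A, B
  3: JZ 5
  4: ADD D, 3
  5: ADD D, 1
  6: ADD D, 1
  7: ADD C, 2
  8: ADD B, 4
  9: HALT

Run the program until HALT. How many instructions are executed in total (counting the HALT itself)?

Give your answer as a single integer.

Step 1: PC=0 exec 'MOV A, 3'. After: A=3 B=0 C=0 D=0 ZF=0 PC=1
Step 2: PC=1 exec 'MOV B, 5'. After: A=3 B=5 C=0 D=0 ZF=0 PC=2
Step 3: PC=2 exec 'SUB A, B'. After: A=-2 B=5 C=0 D=0 ZF=0 PC=3
Step 4: PC=3 exec 'JZ 5'. After: A=-2 B=5 C=0 D=0 ZF=0 PC=4
Step 5: PC=4 exec 'ADD D, 3'. After: A=-2 B=5 C=0 D=3 ZF=0 PC=5
Step 6: PC=5 exec 'ADD D, 1'. After: A=-2 B=5 C=0 D=4 ZF=0 PC=6
Step 7: PC=6 exec 'ADD D, 1'. After: A=-2 B=5 C=0 D=5 ZF=0 PC=7
Step 8: PC=7 exec 'ADD C, 2'. After: A=-2 B=5 C=2 D=5 ZF=0 PC=8
Step 9: PC=8 exec 'ADD B, 4'. After: A=-2 B=9 C=2 D=5 ZF=0 PC=9
Step 10: PC=9 exec 'HALT'. After: A=-2 B=9 C=2 D=5 ZF=0 PC=9 HALTED
Total instructions executed: 10

Answer: 10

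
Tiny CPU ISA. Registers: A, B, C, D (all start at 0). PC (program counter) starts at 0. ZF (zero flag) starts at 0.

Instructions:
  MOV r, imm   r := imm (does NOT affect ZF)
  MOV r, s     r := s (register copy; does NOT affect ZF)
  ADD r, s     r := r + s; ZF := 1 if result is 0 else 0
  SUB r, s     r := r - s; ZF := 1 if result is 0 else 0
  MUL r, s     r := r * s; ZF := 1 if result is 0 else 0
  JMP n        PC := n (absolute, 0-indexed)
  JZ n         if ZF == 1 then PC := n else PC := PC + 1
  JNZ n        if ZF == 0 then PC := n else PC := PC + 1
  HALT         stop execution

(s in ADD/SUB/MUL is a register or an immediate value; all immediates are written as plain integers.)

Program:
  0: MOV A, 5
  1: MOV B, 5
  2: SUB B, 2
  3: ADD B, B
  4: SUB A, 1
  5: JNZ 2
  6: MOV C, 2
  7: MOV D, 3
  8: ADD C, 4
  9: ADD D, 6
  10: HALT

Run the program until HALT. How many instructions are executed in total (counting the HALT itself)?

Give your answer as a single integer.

Answer: 27

Derivation:
Step 1: PC=0 exec 'MOV A, 5'. After: A=5 B=0 C=0 D=0 ZF=0 PC=1
Step 2: PC=1 exec 'MOV B, 5'. After: A=5 B=5 C=0 D=0 ZF=0 PC=2
Step 3: PC=2 exec 'SUB B, 2'. After: A=5 B=3 C=0 D=0 ZF=0 PC=3
Step 4: PC=3 exec 'ADD B, B'. After: A=5 B=6 C=0 D=0 ZF=0 PC=4
Step 5: PC=4 exec 'SUB A, 1'. After: A=4 B=6 C=0 D=0 ZF=0 PC=5
Step 6: PC=5 exec 'JNZ 2'. After: A=4 B=6 C=0 D=0 ZF=0 PC=2
Step 7: PC=2 exec 'SUB B, 2'. After: A=4 B=4 C=0 D=0 ZF=0 PC=3
Step 8: PC=3 exec 'ADD B, B'. After: A=4 B=8 C=0 D=0 ZF=0 PC=4
Step 9: PC=4 exec 'SUB A, 1'. After: A=3 B=8 C=0 D=0 ZF=0 PC=5
Step 10: PC=5 exec 'JNZ 2'. After: A=3 B=8 C=0 D=0 ZF=0 PC=2
Step 11: PC=2 exec 'SUB B, 2'. After: A=3 B=6 C=0 D=0 ZF=0 PC=3
Step 12: PC=3 exec 'ADD B, B'. After: A=3 B=12 C=0 D=0 ZF=0 PC=4
Step 13: PC=4 exec 'SUB A, 1'. After: A=2 B=12 C=0 D=0 ZF=0 PC=5
Step 14: PC=5 exec 'JNZ 2'. After: A=2 B=12 C=0 D=0 ZF=0 PC=2
Step 15: PC=2 exec 'SUB B, 2'. After: A=2 B=10 C=0 D=0 ZF=0 PC=3
Step 16: PC=3 exec 'ADD B, B'. After: A=2 B=20 C=0 D=0 ZF=0 PC=4
Step 17: PC=4 exec 'SUB A, 1'. After: A=1 B=20 C=0 D=0 ZF=0 PC=5
Step 18: PC=5 exec 'JNZ 2'. After: A=1 B=20 C=0 D=0 ZF=0 PC=2
Step 19: PC=2 exec 'SUB B, 2'. After: A=1 B=18 C=0 D=0 ZF=0 PC=3
Step 20: PC=3 exec 'ADD B, B'. After: A=1 B=36 C=0 D=0 ZF=0 PC=4
Step 21: PC=4 exec 'SUB A, 1'. After: A=0 B=36 C=0 D=0 ZF=1 PC=5
Step 22: PC=5 exec 'JNZ 2'. After: A=0 B=36 C=0 D=0 ZF=1 PC=6
Step 23: PC=6 exec 'MOV C, 2'. After: A=0 B=36 C=2 D=0 ZF=1 PC=7
Step 24: PC=7 exec 'MOV D, 3'. After: A=0 B=36 C=2 D=3 ZF=1 PC=8
Step 25: PC=8 exec 'ADD C, 4'. After: A=0 B=36 C=6 D=3 ZF=0 PC=9
Step 26: PC=9 exec 'ADD D, 6'. After: A=0 B=36 C=6 D=9 ZF=0 PC=10
Step 27: PC=10 exec 'HALT'. After: A=0 B=36 C=6 D=9 ZF=0 PC=10 HALTED
Total instructions executed: 27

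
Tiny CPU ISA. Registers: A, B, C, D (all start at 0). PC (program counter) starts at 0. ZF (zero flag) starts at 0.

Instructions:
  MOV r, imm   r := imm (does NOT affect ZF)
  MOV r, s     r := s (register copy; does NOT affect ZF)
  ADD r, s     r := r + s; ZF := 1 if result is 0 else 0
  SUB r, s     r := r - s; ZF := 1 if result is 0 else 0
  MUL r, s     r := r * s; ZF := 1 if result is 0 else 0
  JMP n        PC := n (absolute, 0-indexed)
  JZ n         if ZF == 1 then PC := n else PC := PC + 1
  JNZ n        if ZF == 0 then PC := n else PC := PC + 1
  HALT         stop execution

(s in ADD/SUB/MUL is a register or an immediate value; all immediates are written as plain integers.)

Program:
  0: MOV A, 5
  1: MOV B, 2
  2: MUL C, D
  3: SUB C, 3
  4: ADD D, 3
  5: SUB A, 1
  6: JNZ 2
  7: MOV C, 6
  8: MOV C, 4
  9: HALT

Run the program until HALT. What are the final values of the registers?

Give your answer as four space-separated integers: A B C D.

Step 1: PC=0 exec 'MOV A, 5'. After: A=5 B=0 C=0 D=0 ZF=0 PC=1
Step 2: PC=1 exec 'MOV B, 2'. After: A=5 B=2 C=0 D=0 ZF=0 PC=2
Step 3: PC=2 exec 'MUL C, D'. After: A=5 B=2 C=0 D=0 ZF=1 PC=3
Step 4: PC=3 exec 'SUB C, 3'. After: A=5 B=2 C=-3 D=0 ZF=0 PC=4
Step 5: PC=4 exec 'ADD D, 3'. After: A=5 B=2 C=-3 D=3 ZF=0 PC=5
Step 6: PC=5 exec 'SUB A, 1'. After: A=4 B=2 C=-3 D=3 ZF=0 PC=6
Step 7: PC=6 exec 'JNZ 2'. After: A=4 B=2 C=-3 D=3 ZF=0 PC=2
Step 8: PC=2 exec 'MUL C, D'. After: A=4 B=2 C=-9 D=3 ZF=0 PC=3
Step 9: PC=3 exec 'SUB C, 3'. After: A=4 B=2 C=-12 D=3 ZF=0 PC=4
Step 10: PC=4 exec 'ADD D, 3'. After: A=4 B=2 C=-12 D=6 ZF=0 PC=5
Step 11: PC=5 exec 'SUB A, 1'. After: A=3 B=2 C=-12 D=6 ZF=0 PC=6
Step 12: PC=6 exec 'JNZ 2'. After: A=3 B=2 C=-12 D=6 ZF=0 PC=2
Step 13: PC=2 exec 'MUL C, D'. After: A=3 B=2 C=-72 D=6 ZF=0 PC=3
Step 14: PC=3 exec 'SUB C, 3'. After: A=3 B=2 C=-75 D=6 ZF=0 PC=4
Step 15: PC=4 exec 'ADD D, 3'. After: A=3 B=2 C=-75 D=9 ZF=0 PC=5
Step 16: PC=5 exec 'SUB A, 1'. After: A=2 B=2 C=-75 D=9 ZF=0 PC=6
Step 17: PC=6 exec 'JNZ 2'. After: A=2 B=2 C=-75 D=9 ZF=0 PC=2
Step 18: PC=2 exec 'MUL C, D'. After: A=2 B=2 C=-675 D=9 ZF=0 PC=3
Step 19: PC=3 exec 'SUB C, 3'. After: A=2 B=2 C=-678 D=9 ZF=0 PC=4
Step 20: PC=4 exec 'ADD D, 3'. After: A=2 B=2 C=-678 D=12 ZF=0 PC=5
Step 21: PC=5 exec 'SUB A, 1'. After: A=1 B=2 C=-678 D=12 ZF=0 PC=6
Step 22: PC=6 exec 'JNZ 2'. After: A=1 B=2 C=-678 D=12 ZF=0 PC=2
Step 23: PC=2 exec 'MUL C, D'. After: A=1 B=2 C=-8136 D=12 ZF=0 PC=3
Step 24: PC=3 exec 'SUB C, 3'. After: A=1 B=2 C=-8139 D=12 ZF=0 PC=4
Step 25: PC=4 exec 'ADD D, 3'. After: A=1 B=2 C=-8139 D=15 ZF=0 PC=5
Step 26: PC=5 exec 'SUB A, 1'. After: A=0 B=2 C=-8139 D=15 ZF=1 PC=6
Step 27: PC=6 exec 'JNZ 2'. After: A=0 B=2 C=-8139 D=15 ZF=1 PC=7
Step 28: PC=7 exec 'MOV C, 6'. After: A=0 B=2 C=6 D=15 ZF=1 PC=8
Step 29: PC=8 exec 'MOV C, 4'. After: A=0 B=2 C=4 D=15 ZF=1 PC=9
Step 30: PC=9 exec 'HALT'. After: A=0 B=2 C=4 D=15 ZF=1 PC=9 HALTED

Answer: 0 2 4 15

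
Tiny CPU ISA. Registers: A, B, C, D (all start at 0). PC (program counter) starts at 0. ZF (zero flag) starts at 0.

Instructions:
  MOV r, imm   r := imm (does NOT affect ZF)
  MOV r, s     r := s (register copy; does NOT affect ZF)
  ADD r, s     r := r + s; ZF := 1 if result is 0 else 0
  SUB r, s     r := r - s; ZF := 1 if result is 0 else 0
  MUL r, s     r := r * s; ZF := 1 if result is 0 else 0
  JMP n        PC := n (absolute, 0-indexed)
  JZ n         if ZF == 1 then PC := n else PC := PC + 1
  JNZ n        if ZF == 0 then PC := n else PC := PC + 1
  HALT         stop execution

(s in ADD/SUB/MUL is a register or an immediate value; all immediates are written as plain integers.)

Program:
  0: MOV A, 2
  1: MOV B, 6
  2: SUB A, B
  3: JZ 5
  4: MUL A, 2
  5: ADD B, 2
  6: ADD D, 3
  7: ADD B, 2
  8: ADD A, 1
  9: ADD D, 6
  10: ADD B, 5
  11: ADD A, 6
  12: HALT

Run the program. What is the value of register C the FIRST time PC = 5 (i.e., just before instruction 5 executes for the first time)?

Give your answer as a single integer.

Step 1: PC=0 exec 'MOV A, 2'. After: A=2 B=0 C=0 D=0 ZF=0 PC=1
Step 2: PC=1 exec 'MOV B, 6'. After: A=2 B=6 C=0 D=0 ZF=0 PC=2
Step 3: PC=2 exec 'SUB A, B'. After: A=-4 B=6 C=0 D=0 ZF=0 PC=3
Step 4: PC=3 exec 'JZ 5'. After: A=-4 B=6 C=0 D=0 ZF=0 PC=4
Step 5: PC=4 exec 'MUL A, 2'. After: A=-8 B=6 C=0 D=0 ZF=0 PC=5
First time PC=5: C=0

0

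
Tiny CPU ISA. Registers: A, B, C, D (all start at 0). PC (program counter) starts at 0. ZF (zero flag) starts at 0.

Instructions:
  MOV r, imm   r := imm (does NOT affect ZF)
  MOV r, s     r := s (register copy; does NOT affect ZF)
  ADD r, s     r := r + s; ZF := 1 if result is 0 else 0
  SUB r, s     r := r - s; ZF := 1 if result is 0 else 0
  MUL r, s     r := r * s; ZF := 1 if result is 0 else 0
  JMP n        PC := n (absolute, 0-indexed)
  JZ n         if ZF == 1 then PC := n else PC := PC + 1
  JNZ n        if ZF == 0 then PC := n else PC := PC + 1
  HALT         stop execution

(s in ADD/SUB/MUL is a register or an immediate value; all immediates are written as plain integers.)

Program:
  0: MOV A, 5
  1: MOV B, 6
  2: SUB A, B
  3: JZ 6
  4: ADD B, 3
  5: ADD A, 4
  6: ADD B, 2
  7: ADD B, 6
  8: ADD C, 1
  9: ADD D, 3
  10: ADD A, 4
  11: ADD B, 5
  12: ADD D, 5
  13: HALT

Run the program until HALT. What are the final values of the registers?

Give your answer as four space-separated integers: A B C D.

Answer: 7 22 1 8

Derivation:
Step 1: PC=0 exec 'MOV A, 5'. After: A=5 B=0 C=0 D=0 ZF=0 PC=1
Step 2: PC=1 exec 'MOV B, 6'. After: A=5 B=6 C=0 D=0 ZF=0 PC=2
Step 3: PC=2 exec 'SUB A, B'. After: A=-1 B=6 C=0 D=0 ZF=0 PC=3
Step 4: PC=3 exec 'JZ 6'. After: A=-1 B=6 C=0 D=0 ZF=0 PC=4
Step 5: PC=4 exec 'ADD B, 3'. After: A=-1 B=9 C=0 D=0 ZF=0 PC=5
Step 6: PC=5 exec 'ADD A, 4'. After: A=3 B=9 C=0 D=0 ZF=0 PC=6
Step 7: PC=6 exec 'ADD B, 2'. After: A=3 B=11 C=0 D=0 ZF=0 PC=7
Step 8: PC=7 exec 'ADD B, 6'. After: A=3 B=17 C=0 D=0 ZF=0 PC=8
Step 9: PC=8 exec 'ADD C, 1'. After: A=3 B=17 C=1 D=0 ZF=0 PC=9
Step 10: PC=9 exec 'ADD D, 3'. After: A=3 B=17 C=1 D=3 ZF=0 PC=10
Step 11: PC=10 exec 'ADD A, 4'. After: A=7 B=17 C=1 D=3 ZF=0 PC=11
Step 12: PC=11 exec 'ADD B, 5'. After: A=7 B=22 C=1 D=3 ZF=0 PC=12
Step 13: PC=12 exec 'ADD D, 5'. After: A=7 B=22 C=1 D=8 ZF=0 PC=13
Step 14: PC=13 exec 'HALT'. After: A=7 B=22 C=1 D=8 ZF=0 PC=13 HALTED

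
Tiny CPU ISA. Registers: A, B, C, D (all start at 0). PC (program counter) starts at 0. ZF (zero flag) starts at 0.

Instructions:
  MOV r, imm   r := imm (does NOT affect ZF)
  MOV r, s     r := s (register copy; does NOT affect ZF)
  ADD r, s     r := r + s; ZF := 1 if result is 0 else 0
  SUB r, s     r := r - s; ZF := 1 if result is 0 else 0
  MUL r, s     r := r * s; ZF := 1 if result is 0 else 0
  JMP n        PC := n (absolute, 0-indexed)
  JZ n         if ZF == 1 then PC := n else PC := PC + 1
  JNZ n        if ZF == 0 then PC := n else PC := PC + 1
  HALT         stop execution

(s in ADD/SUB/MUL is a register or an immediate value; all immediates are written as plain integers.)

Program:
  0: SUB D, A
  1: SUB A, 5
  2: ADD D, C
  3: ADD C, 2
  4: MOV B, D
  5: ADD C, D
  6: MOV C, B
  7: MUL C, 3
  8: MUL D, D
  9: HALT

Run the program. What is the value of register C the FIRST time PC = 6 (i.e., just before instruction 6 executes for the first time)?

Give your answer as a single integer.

Step 1: PC=0 exec 'SUB D, A'. After: A=0 B=0 C=0 D=0 ZF=1 PC=1
Step 2: PC=1 exec 'SUB A, 5'. After: A=-5 B=0 C=0 D=0 ZF=0 PC=2
Step 3: PC=2 exec 'ADD D, C'. After: A=-5 B=0 C=0 D=0 ZF=1 PC=3
Step 4: PC=3 exec 'ADD C, 2'. After: A=-5 B=0 C=2 D=0 ZF=0 PC=4
Step 5: PC=4 exec 'MOV B, D'. After: A=-5 B=0 C=2 D=0 ZF=0 PC=5
Step 6: PC=5 exec 'ADD C, D'. After: A=-5 B=0 C=2 D=0 ZF=0 PC=6
First time PC=6: C=2

2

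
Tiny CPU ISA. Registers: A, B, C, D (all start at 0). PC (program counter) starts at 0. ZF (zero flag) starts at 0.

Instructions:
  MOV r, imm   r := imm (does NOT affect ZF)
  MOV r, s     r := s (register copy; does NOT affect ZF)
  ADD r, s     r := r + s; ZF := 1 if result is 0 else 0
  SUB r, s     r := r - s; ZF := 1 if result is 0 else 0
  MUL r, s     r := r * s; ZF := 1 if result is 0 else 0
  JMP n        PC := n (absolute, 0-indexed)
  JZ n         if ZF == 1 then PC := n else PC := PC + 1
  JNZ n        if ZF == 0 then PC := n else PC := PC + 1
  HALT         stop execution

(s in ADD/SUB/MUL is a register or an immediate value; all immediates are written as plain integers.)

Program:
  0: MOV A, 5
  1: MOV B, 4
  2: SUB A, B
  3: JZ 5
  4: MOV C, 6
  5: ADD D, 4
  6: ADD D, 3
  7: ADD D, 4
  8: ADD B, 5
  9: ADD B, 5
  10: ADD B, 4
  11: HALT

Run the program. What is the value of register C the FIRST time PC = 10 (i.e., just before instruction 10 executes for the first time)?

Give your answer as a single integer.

Step 1: PC=0 exec 'MOV A, 5'. After: A=5 B=0 C=0 D=0 ZF=0 PC=1
Step 2: PC=1 exec 'MOV B, 4'. After: A=5 B=4 C=0 D=0 ZF=0 PC=2
Step 3: PC=2 exec 'SUB A, B'. After: A=1 B=4 C=0 D=0 ZF=0 PC=3
Step 4: PC=3 exec 'JZ 5'. After: A=1 B=4 C=0 D=0 ZF=0 PC=4
Step 5: PC=4 exec 'MOV C, 6'. After: A=1 B=4 C=6 D=0 ZF=0 PC=5
Step 6: PC=5 exec 'ADD D, 4'. After: A=1 B=4 C=6 D=4 ZF=0 PC=6
Step 7: PC=6 exec 'ADD D, 3'. After: A=1 B=4 C=6 D=7 ZF=0 PC=7
Step 8: PC=7 exec 'ADD D, 4'. After: A=1 B=4 C=6 D=11 ZF=0 PC=8
Step 9: PC=8 exec 'ADD B, 5'. After: A=1 B=9 C=6 D=11 ZF=0 PC=9
Step 10: PC=9 exec 'ADD B, 5'. After: A=1 B=14 C=6 D=11 ZF=0 PC=10
First time PC=10: C=6

6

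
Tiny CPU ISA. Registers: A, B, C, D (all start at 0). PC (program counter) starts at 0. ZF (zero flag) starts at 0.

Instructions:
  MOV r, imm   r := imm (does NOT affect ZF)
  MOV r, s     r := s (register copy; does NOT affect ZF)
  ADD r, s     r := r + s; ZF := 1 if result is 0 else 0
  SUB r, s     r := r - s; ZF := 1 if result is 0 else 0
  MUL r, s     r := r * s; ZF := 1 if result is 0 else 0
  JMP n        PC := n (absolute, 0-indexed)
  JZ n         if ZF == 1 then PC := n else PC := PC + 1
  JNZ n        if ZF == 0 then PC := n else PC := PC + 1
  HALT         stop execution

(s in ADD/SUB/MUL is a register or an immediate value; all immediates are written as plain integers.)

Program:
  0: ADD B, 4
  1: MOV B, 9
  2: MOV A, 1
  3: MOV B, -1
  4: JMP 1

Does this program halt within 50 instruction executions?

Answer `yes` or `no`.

Step 1: PC=0 exec 'ADD B, 4'. After: A=0 B=4 C=0 D=0 ZF=0 PC=1
Step 2: PC=1 exec 'MOV B, 9'. After: A=0 B=9 C=0 D=0 ZF=0 PC=2
Step 3: PC=2 exec 'MOV A, 1'. After: A=1 B=9 C=0 D=0 ZF=0 PC=3
Step 4: PC=3 exec 'MOV B, -1'. After: A=1 B=-1 C=0 D=0 ZF=0 PC=4
Step 5: PC=4 exec 'JMP 1'. After: A=1 B=-1 C=0 D=0 ZF=0 PC=1
Step 6: PC=1 exec 'MOV B, 9'. After: A=1 B=9 C=0 D=0 ZF=0 PC=2
Step 7: PC=2 exec 'MOV A, 1'. After: A=1 B=9 C=0 D=0 ZF=0 PC=3
State after step 7 equals state after step 3: the program is in a cycle of length 4 and will never halt.

Answer: no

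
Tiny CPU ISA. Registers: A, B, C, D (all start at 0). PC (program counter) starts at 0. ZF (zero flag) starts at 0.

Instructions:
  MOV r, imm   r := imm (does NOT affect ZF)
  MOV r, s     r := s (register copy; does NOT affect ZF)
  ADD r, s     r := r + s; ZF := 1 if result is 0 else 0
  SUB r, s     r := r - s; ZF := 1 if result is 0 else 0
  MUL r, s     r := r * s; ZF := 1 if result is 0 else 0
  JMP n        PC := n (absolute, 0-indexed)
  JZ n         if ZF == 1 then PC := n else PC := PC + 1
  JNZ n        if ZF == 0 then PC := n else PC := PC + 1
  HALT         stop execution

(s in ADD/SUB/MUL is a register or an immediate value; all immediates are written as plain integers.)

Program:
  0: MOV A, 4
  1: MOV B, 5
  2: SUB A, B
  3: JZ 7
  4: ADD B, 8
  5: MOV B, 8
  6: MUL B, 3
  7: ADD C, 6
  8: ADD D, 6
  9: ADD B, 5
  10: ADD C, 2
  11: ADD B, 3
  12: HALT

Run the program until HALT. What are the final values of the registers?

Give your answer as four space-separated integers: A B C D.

Step 1: PC=0 exec 'MOV A, 4'. After: A=4 B=0 C=0 D=0 ZF=0 PC=1
Step 2: PC=1 exec 'MOV B, 5'. After: A=4 B=5 C=0 D=0 ZF=0 PC=2
Step 3: PC=2 exec 'SUB A, B'. After: A=-1 B=5 C=0 D=0 ZF=0 PC=3
Step 4: PC=3 exec 'JZ 7'. After: A=-1 B=5 C=0 D=0 ZF=0 PC=4
Step 5: PC=4 exec 'ADD B, 8'. After: A=-1 B=13 C=0 D=0 ZF=0 PC=5
Step 6: PC=5 exec 'MOV B, 8'. After: A=-1 B=8 C=0 D=0 ZF=0 PC=6
Step 7: PC=6 exec 'MUL B, 3'. After: A=-1 B=24 C=0 D=0 ZF=0 PC=7
Step 8: PC=7 exec 'ADD C, 6'. After: A=-1 B=24 C=6 D=0 ZF=0 PC=8
Step 9: PC=8 exec 'ADD D, 6'. After: A=-1 B=24 C=6 D=6 ZF=0 PC=9
Step 10: PC=9 exec 'ADD B, 5'. After: A=-1 B=29 C=6 D=6 ZF=0 PC=10
Step 11: PC=10 exec 'ADD C, 2'. After: A=-1 B=29 C=8 D=6 ZF=0 PC=11
Step 12: PC=11 exec 'ADD B, 3'. After: A=-1 B=32 C=8 D=6 ZF=0 PC=12
Step 13: PC=12 exec 'HALT'. After: A=-1 B=32 C=8 D=6 ZF=0 PC=12 HALTED

Answer: -1 32 8 6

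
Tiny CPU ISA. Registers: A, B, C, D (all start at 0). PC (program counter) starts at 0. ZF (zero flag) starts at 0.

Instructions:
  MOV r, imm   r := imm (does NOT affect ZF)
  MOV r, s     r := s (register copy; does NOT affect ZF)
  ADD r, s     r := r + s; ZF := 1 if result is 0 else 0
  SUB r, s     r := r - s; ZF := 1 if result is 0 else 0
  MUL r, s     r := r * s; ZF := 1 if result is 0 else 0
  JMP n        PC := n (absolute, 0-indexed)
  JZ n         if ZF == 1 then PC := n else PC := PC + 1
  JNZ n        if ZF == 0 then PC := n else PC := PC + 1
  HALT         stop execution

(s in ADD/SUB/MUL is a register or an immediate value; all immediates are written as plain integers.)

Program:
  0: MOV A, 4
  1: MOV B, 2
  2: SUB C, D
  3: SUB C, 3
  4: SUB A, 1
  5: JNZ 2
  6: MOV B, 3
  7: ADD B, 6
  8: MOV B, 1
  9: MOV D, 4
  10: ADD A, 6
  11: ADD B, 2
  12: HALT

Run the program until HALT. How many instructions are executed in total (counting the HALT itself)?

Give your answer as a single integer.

Answer: 25

Derivation:
Step 1: PC=0 exec 'MOV A, 4'. After: A=4 B=0 C=0 D=0 ZF=0 PC=1
Step 2: PC=1 exec 'MOV B, 2'. After: A=4 B=2 C=0 D=0 ZF=0 PC=2
Step 3: PC=2 exec 'SUB C, D'. After: A=4 B=2 C=0 D=0 ZF=1 PC=3
Step 4: PC=3 exec 'SUB C, 3'. After: A=4 B=2 C=-3 D=0 ZF=0 PC=4
Step 5: PC=4 exec 'SUB A, 1'. After: A=3 B=2 C=-3 D=0 ZF=0 PC=5
Step 6: PC=5 exec 'JNZ 2'. After: A=3 B=2 C=-3 D=0 ZF=0 PC=2
Step 7: PC=2 exec 'SUB C, D'. After: A=3 B=2 C=-3 D=0 ZF=0 PC=3
Step 8: PC=3 exec 'SUB C, 3'. After: A=3 B=2 C=-6 D=0 ZF=0 PC=4
Step 9: PC=4 exec 'SUB A, 1'. After: A=2 B=2 C=-6 D=0 ZF=0 PC=5
Step 10: PC=5 exec 'JNZ 2'. After: A=2 B=2 C=-6 D=0 ZF=0 PC=2
Step 11: PC=2 exec 'SUB C, D'. After: A=2 B=2 C=-6 D=0 ZF=0 PC=3
Step 12: PC=3 exec 'SUB C, 3'. After: A=2 B=2 C=-9 D=0 ZF=0 PC=4
Step 13: PC=4 exec 'SUB A, 1'. After: A=1 B=2 C=-9 D=0 ZF=0 PC=5
Step 14: PC=5 exec 'JNZ 2'. After: A=1 B=2 C=-9 D=0 ZF=0 PC=2
Step 15: PC=2 exec 'SUB C, D'. After: A=1 B=2 C=-9 D=0 ZF=0 PC=3
Step 16: PC=3 exec 'SUB C, 3'. After: A=1 B=2 C=-12 D=0 ZF=0 PC=4
Step 17: PC=4 exec 'SUB A, 1'. After: A=0 B=2 C=-12 D=0 ZF=1 PC=5
Step 18: PC=5 exec 'JNZ 2'. After: A=0 B=2 C=-12 D=0 ZF=1 PC=6
Step 19: PC=6 exec 'MOV B, 3'. After: A=0 B=3 C=-12 D=0 ZF=1 PC=7
Step 20: PC=7 exec 'ADD B, 6'. After: A=0 B=9 C=-12 D=0 ZF=0 PC=8
Step 21: PC=8 exec 'MOV B, 1'. After: A=0 B=1 C=-12 D=0 ZF=0 PC=9
Step 22: PC=9 exec 'MOV D, 4'. After: A=0 B=1 C=-12 D=4 ZF=0 PC=10
Step 23: PC=10 exec 'ADD A, 6'. After: A=6 B=1 C=-12 D=4 ZF=0 PC=11
Step 24: PC=11 exec 'ADD B, 2'. After: A=6 B=3 C=-12 D=4 ZF=0 PC=12
Step 25: PC=12 exec 'HALT'. After: A=6 B=3 C=-12 D=4 ZF=0 PC=12 HALTED
Total instructions executed: 25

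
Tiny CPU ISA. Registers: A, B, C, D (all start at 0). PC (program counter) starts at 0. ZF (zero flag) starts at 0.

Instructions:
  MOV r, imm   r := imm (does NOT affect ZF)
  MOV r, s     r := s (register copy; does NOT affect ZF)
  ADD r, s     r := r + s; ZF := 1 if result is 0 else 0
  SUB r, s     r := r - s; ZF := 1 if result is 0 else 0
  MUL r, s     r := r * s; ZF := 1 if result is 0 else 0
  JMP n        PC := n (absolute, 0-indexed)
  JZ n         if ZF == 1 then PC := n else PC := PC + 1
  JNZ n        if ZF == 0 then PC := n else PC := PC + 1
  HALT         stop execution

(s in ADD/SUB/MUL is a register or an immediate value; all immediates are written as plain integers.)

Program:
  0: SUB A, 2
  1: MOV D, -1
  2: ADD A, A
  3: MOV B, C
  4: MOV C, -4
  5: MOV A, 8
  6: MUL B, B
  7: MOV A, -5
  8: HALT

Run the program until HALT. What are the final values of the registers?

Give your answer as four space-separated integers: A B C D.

Step 1: PC=0 exec 'SUB A, 2'. After: A=-2 B=0 C=0 D=0 ZF=0 PC=1
Step 2: PC=1 exec 'MOV D, -1'. After: A=-2 B=0 C=0 D=-1 ZF=0 PC=2
Step 3: PC=2 exec 'ADD A, A'. After: A=-4 B=0 C=0 D=-1 ZF=0 PC=3
Step 4: PC=3 exec 'MOV B, C'. After: A=-4 B=0 C=0 D=-1 ZF=0 PC=4
Step 5: PC=4 exec 'MOV C, -4'. After: A=-4 B=0 C=-4 D=-1 ZF=0 PC=5
Step 6: PC=5 exec 'MOV A, 8'. After: A=8 B=0 C=-4 D=-1 ZF=0 PC=6
Step 7: PC=6 exec 'MUL B, B'. After: A=8 B=0 C=-4 D=-1 ZF=1 PC=7
Step 8: PC=7 exec 'MOV A, -5'. After: A=-5 B=0 C=-4 D=-1 ZF=1 PC=8
Step 9: PC=8 exec 'HALT'. After: A=-5 B=0 C=-4 D=-1 ZF=1 PC=8 HALTED

Answer: -5 0 -4 -1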